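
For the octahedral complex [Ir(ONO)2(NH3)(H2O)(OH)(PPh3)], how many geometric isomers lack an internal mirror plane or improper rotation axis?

6

The six octahedral sites form three mutually perpendicular trans pairs.
Exhaustive case analysis gives 9 geometric isomers.
Of these, 6 lack any improper symmetry element and so occur as enantiomeric pairs, giving 9 + 6 = 15 stereoisomers in total.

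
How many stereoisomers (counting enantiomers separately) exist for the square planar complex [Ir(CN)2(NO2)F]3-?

2

There are 2 geometric isomers: CN cis; CN trans.
Each arrangement has an internal mirror plane or centre of symmetry, so none is chiral.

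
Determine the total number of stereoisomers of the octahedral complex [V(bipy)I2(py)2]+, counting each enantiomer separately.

4

The six octahedral sites form three mutually perpendicular trans pairs.
Each bipy is bidentate and must span two cis positions.
Working through the distinct placements yields 3 geometric isomers: I trans, py cis; I cis, py trans; I cis, py cis (chiral).
One of these lacks any improper symmetry element and so occurs as an enantiomeric pair, giving 3 + 1 = 4 stereoisomers in total.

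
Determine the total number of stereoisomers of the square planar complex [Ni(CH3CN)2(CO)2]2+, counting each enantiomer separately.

In a square planar complex each vertex has one trans partner and two cis neighbours.
Working through the distinct placements yields 2 geometric isomers: CH3CN cis; CH3CN trans.
Each arrangement has an internal mirror plane or centre of symmetry, so none is chiral.

2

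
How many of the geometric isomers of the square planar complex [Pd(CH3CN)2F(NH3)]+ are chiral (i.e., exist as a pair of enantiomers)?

0

In a square planar complex each vertex has one trans partner and two cis neighbours.
The distinct arrangements are (2 in all): CH3CN cis; CH3CN trans.
Each arrangement has an internal mirror plane or centre of symmetry, so none is chiral.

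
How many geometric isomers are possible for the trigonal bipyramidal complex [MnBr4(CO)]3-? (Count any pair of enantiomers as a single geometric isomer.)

2

A trigonal bipyramid has two axial and three equatorial sites, which are chemically inequivalent.
The distinct arrangements are (2 in all): CO equatorial; CO axial.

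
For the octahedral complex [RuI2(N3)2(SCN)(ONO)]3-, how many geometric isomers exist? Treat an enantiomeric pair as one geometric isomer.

An octahedron has six vertices in three trans pairs; every non-trans pair is cis.
Systematic placement gives 6 geometric isomers: I trans, N3 trans; I trans, N3 cis; I cis, N3 cis (3 arrangements, 2 chiral); I cis, N3 trans.

6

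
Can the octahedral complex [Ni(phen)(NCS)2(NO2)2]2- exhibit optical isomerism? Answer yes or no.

yes

An octahedron has six vertices in three trans pairs; every non-trans pair is cis.
Each phen is bidentate and must span two cis positions.
There are 3 geometric isomers: NCS trans, NO2 cis; NCS cis, NO2 cis (chiral); NCS cis, NO2 trans.
One of these lacks any improper symmetry element and so occurs as an enantiomeric pair, giving 3 + 1 = 4 stereoisomers in total.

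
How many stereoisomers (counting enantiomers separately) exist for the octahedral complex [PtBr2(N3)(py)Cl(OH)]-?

15

The six octahedral sites form three mutually perpendicular trans pairs.
Exhaustive case analysis gives 9 geometric isomers.
Of these, 6 lack any improper symmetry element and so occur as enantiomeric pairs, giving 9 + 6 = 15 stereoisomers in total.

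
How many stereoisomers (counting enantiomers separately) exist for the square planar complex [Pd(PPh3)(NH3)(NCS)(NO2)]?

3

In a square planar complex each vertex has one trans partner and two cis neighbours.
Systematic placement gives 3 geometric isomers: (NCS/NO2 trans, NH3/PPh3 trans); (NCS/PPh3 trans, NH3/NO2 trans); (NCS/NH3 trans, NO2/PPh3 trans).
Each arrangement has an internal mirror plane or centre of symmetry, so none is chiral.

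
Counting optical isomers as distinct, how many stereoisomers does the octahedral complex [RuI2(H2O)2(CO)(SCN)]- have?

In an octahedral complex each vertex has one trans partner and four cis neighbours.
The distinct arrangements are (6 in all): I cis, H2O cis (3 arrangements, 2 chiral); I trans, H2O cis; I cis, H2O trans; I trans, H2O trans.
Of these, 2 lack any improper symmetry element and so occur as enantiomeric pairs, giving 6 + 2 = 8 stereoisomers in total.

8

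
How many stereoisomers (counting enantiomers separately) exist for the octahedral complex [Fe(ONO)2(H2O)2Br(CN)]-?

An octahedron has six vertices in three trans pairs; every non-trans pair is cis.
Systematic placement gives 6 geometric isomers: ONO trans, H2O trans; ONO cis, H2O cis (3 arrangements, 2 chiral); ONO trans, H2O cis; ONO cis, H2O trans.
Of these, 2 lack any improper symmetry element and so occur as enantiomeric pairs, giving 6 + 2 = 8 stereoisomers in total.

8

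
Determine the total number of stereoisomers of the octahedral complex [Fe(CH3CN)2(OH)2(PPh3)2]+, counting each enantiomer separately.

Systematic placement gives 5 geometric isomers: CH3CN trans, OH trans, PPh3 trans; CH3CN trans, OH cis, PPh3 cis; CH3CN cis, OH cis, PPh3 trans; CH3CN cis, OH cis, PPh3 cis (chiral); CH3CN cis, OH trans, PPh3 cis.
One of these lacks any improper symmetry element and so occurs as an enantiomeric pair, giving 5 + 1 = 6 stereoisomers in total.

6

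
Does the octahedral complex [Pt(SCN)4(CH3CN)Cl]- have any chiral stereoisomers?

An octahedron has six vertices in three trans pairs; every non-trans pair is cis.
Systematic placement gives 2 geometric isomers: CH3CN and Cl mutually trans; CH3CN and Cl mutually cis.
Each arrangement has an internal mirror plane or centre of symmetry, so none is chiral.

no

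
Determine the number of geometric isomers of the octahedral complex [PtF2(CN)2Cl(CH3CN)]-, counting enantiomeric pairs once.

6

In an octahedral complex each vertex has one trans partner and four cis neighbours.
Working through the distinct placements yields 6 geometric isomers: F trans, CN cis; F cis, CN cis (3 arrangements, 2 chiral); F trans, CN trans; F cis, CN trans.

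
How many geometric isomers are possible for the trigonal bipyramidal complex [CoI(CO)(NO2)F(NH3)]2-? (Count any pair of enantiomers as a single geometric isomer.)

10

In a trigonal bipyramid the two axial positions differ from the three equatorial ones.
Placing the ligands in turn and identifying arrangements related by rotation or reflection leaves 10 distinct geometric isomers.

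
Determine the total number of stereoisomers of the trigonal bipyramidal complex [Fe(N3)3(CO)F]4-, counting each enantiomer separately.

A trigonal bipyramid has two axial and three equatorial sites, which are chemically inequivalent.
Working through the distinct placements yields 4 geometric isomers: CO axial, F axial; CO axial, F equatorial; CO equatorial, F axial; CO equatorial, F equatorial.
Each arrangement has an internal mirror plane or centre of symmetry, so none is chiral.

4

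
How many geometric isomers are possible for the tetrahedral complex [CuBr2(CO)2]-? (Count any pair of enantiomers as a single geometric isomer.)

Only one geometric arrangement is possible.

1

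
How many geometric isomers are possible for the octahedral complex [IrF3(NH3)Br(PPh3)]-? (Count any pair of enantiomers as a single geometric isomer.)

4

There are 4 geometric isomers: F mer (3 arrangements); F fac (chiral).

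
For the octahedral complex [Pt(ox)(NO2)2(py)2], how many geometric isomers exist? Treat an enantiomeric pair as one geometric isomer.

The six octahedral sites form three mutually perpendicular trans pairs.
Each ox is bidentate and must span two cis positions.
Systematic placement gives 3 geometric isomers: NO2 trans, py cis; NO2 cis, py trans; NO2 cis, py cis (chiral).

3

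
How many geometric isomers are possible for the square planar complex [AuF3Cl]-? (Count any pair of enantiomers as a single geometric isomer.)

A square has two trans pairs of vertices; adjacent vertices are cis.
Only one geometric arrangement is possible.

1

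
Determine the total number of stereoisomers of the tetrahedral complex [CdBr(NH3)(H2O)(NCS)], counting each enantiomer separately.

2

In a tetrahedral complex all four positions are equivalent and every pair of ligands is adjacent — there is no cis/trans distinction.
Only one geometric arrangement is possible; it has no improper symmetry element, so it exists as a pair of enantiomers (2 stereoisomers).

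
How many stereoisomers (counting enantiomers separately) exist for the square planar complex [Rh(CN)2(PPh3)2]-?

In a square planar complex each vertex has one trans partner and two cis neighbours.
The distinct arrangements are (2 in all): CN cis; CN trans.
Each arrangement has an internal mirror plane or centre of symmetry, so none is chiral.

2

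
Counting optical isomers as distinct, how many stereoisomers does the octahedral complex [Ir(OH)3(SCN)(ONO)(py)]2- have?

5

The six octahedral sites form three mutually perpendicular trans pairs.
The distinct arrangements are (4 in all): OH mer (3 arrangements); OH fac (chiral).
One of these lacks any improper symmetry element and so occurs as an enantiomeric pair, giving 4 + 1 = 5 stereoisomers in total.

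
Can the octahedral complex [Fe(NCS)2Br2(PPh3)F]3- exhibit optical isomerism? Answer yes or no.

yes

An octahedron has six vertices in three trans pairs; every non-trans pair is cis.
Working through the distinct placements yields 6 geometric isomers: NCS cis, Br trans; NCS trans, Br trans; NCS cis, Br cis (3 arrangements, 2 chiral); NCS trans, Br cis.
Of these, 2 lack any improper symmetry element and so occur as enantiomeric pairs, giving 6 + 2 = 8 stereoisomers in total.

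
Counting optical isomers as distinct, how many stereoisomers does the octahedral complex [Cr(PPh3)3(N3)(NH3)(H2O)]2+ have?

5

An octahedron has six vertices in three trans pairs; every non-trans pair is cis.
Working through the distinct placements yields 4 geometric isomers: PPh3 mer (3 arrangements); PPh3 fac (chiral).
One of these lacks any improper symmetry element and so occurs as an enantiomeric pair, giving 4 + 1 = 5 stereoisomers in total.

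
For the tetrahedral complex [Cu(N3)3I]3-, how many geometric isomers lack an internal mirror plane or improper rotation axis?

Only one geometric arrangement is possible.

0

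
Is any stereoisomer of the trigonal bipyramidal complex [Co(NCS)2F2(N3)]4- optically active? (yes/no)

Exhaustive case analysis gives 5 geometric isomers.
One of these lacks any improper symmetry element and so occurs as an enantiomeric pair, giving 5 + 1 = 6 stereoisomers in total.

yes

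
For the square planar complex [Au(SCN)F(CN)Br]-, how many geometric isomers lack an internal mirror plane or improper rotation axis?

0

In a square planar complex each vertex has one trans partner and two cis neighbours.
The distinct arrangements are (3 in all): (Br/F trans, CN/SCN trans); (Br/SCN trans, CN/F trans); (Br/CN trans, F/SCN trans).
Each arrangement has an internal mirror plane or centre of symmetry, so none is chiral.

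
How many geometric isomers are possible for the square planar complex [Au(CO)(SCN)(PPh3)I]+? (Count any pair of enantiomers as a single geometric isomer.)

A square has two trans pairs of vertices; adjacent vertices are cis.
Systematic placement gives 3 geometric isomers: (CO/PPh3 trans, I/SCN trans); (CO/SCN trans, I/PPh3 trans); (CO/I trans, PPh3/SCN trans).

3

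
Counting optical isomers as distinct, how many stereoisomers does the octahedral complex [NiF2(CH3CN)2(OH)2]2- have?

An octahedron has six vertices in three trans pairs; every non-trans pair is cis.
Systematic placement gives 5 geometric isomers: F trans, CH3CN trans, OH trans; F cis, CH3CN trans, OH cis; F cis, CH3CN cis, OH trans; F cis, CH3CN cis, OH cis (chiral); F trans, CH3CN cis, OH cis.
One of these lacks any improper symmetry element and so occurs as an enantiomeric pair, giving 5 + 1 = 6 stereoisomers in total.

6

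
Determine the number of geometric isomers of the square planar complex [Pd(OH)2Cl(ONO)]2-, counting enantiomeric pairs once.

2

In a square planar complex each vertex has one trans partner and two cis neighbours.
Systematic placement gives 2 geometric isomers: OH cis; OH trans.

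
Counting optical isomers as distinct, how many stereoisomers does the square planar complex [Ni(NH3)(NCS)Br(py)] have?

3

Systematic placement gives 3 geometric isomers: (Br/NH3 trans, NCS/py trans); (Br/py trans, NCS/NH3 trans); (Br/NCS trans, NH3/py trans).
Each arrangement has an internal mirror plane or centre of symmetry, so none is chiral.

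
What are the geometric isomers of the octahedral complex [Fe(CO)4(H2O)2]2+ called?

An octahedron has six vertices in three trans pairs; every non-trans pair is cis.
The distinct arrangements are (2 in all): H2O trans; H2O cis.

cis and trans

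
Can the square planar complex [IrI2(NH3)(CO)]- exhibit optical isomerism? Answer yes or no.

Working through the distinct placements yields 2 geometric isomers: I cis; I trans.
Each arrangement has an internal mirror plane or centre of symmetry, so none is chiral.

no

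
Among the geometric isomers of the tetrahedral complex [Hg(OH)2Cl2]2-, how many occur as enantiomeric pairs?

Only one geometric arrangement is possible.

0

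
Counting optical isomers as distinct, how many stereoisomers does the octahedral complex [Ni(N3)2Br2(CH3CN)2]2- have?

6

There are 5 geometric isomers: N3 trans, Br trans, CH3CN trans; N3 cis, Br trans, CH3CN cis; N3 trans, Br cis, CH3CN cis; N3 cis, Br cis, CH3CN cis (chiral); N3 cis, Br cis, CH3CN trans.
One of these lacks any improper symmetry element and so occurs as an enantiomeric pair, giving 5 + 1 = 6 stereoisomers in total.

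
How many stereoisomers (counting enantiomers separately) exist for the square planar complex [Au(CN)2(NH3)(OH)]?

In a square planar complex each vertex has one trans partner and two cis neighbours.
There are 2 geometric isomers: CN cis; CN trans.
Each arrangement has an internal mirror plane or centre of symmetry, so none is chiral.

2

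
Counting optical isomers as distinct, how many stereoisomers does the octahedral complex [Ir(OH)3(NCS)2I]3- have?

The six octahedral sites form three mutually perpendicular trans pairs.
Systematic placement gives 3 geometric isomers: OH mer, NCS cis; OH mer, NCS trans; OH fac, NCS cis.
Each arrangement has an internal mirror plane or centre of symmetry, so none is chiral.

3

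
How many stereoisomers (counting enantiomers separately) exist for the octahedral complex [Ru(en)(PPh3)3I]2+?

In an octahedral complex each vertex has one trans partner and four cis neighbours.
Each en is bidentate and must span two cis positions.
Systematic placement gives 2 geometric isomers: PPh3 fac; PPh3 mer.
Each arrangement has an internal mirror plane or centre of symmetry, so none is chiral.

2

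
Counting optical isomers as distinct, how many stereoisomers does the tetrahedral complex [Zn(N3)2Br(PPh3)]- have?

Only one geometric arrangement is possible.

1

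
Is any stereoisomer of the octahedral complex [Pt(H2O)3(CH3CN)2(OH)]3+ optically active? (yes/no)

Working through the distinct placements yields 3 geometric isomers: H2O mer, CH3CN trans; H2O fac, CH3CN cis; H2O mer, CH3CN cis.
Each arrangement has an internal mirror plane or centre of symmetry, so none is chiral.

no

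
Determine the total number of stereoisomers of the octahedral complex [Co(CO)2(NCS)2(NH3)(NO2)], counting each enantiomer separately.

8

An octahedron has six vertices in three trans pairs; every non-trans pair is cis.
The distinct arrangements are (6 in all): CO trans, NCS trans; CO trans, NCS cis; CO cis, NCS cis (3 arrangements, 2 chiral); CO cis, NCS trans.
Of these, 2 lack any improper symmetry element and so occur as enantiomeric pairs, giving 6 + 2 = 8 stereoisomers in total.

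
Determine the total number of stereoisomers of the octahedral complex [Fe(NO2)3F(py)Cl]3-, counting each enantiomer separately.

5

An octahedron has six vertices in three trans pairs; every non-trans pair is cis.
The distinct arrangements are (4 in all): NO2 mer (3 arrangements); NO2 fac (chiral).
One of these lacks any improper symmetry element and so occurs as an enantiomeric pair, giving 4 + 1 = 5 stereoisomers in total.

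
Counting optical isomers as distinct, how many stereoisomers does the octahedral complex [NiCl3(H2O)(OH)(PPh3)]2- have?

5

There are 4 geometric isomers: Cl mer (3 arrangements); Cl fac (chiral).
One of these lacks any improper symmetry element and so occurs as an enantiomeric pair, giving 4 + 1 = 5 stereoisomers in total.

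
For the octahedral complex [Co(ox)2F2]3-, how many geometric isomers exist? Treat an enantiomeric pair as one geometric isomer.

Each ox is bidentate and must span two cis positions.
Systematic placement gives 2 geometric isomers: F trans; F cis (chiral).

2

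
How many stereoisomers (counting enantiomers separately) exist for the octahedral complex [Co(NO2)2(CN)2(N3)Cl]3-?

8

An octahedron has six vertices in three trans pairs; every non-trans pair is cis.
Working through the distinct placements yields 6 geometric isomers: NO2 trans, CN trans; NO2 cis, CN trans; NO2 trans, CN cis; NO2 cis, CN cis (3 arrangements, 2 chiral).
Of these, 2 lack any improper symmetry element and so occur as enantiomeric pairs, giving 6 + 2 = 8 stereoisomers in total.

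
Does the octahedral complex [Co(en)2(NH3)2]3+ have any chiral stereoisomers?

yes

An octahedron has six vertices in three trans pairs; every non-trans pair is cis.
Each en is bidentate and must span two cis positions.
Working through the distinct placements yields 2 geometric isomers: NH3 trans; NH3 cis (chiral).
One of these lacks any improper symmetry element and so occurs as an enantiomeric pair, giving 2 + 1 = 3 stereoisomers in total.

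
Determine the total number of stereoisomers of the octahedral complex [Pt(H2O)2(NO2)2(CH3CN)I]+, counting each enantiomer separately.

An octahedron has six vertices in three trans pairs; every non-trans pair is cis.
The distinct arrangements are (6 in all): H2O cis, NO2 trans; H2O cis, NO2 cis (3 arrangements, 2 chiral); H2O trans, NO2 trans; H2O trans, NO2 cis.
Of these, 2 lack any improper symmetry element and so occur as enantiomeric pairs, giving 6 + 2 = 8 stereoisomers in total.

8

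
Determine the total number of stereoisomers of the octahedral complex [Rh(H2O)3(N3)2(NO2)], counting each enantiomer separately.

An octahedron has six vertices in three trans pairs; every non-trans pair is cis.
Working through the distinct placements yields 3 geometric isomers: H2O mer, N3 cis; H2O mer, N3 trans; H2O fac, N3 cis.
Each arrangement has an internal mirror plane or centre of symmetry, so none is chiral.

3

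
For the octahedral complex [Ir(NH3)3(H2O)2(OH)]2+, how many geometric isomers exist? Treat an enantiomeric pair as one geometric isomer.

The six octahedral sites form three mutually perpendicular trans pairs.
The distinct arrangements are (3 in all): NH3 mer, H2O trans; NH3 fac, H2O cis; NH3 mer, H2O cis.

3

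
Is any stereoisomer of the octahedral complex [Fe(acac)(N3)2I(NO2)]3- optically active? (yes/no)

yes

Each acac is bidentate and must span two cis positions.
There are 4 geometric isomers: N3 cis (3 arrangements, 2 chiral); N3 trans.
Of these, 2 lack any improper symmetry element and so occur as enantiomeric pairs, giving 4 + 2 = 6 stereoisomers in total.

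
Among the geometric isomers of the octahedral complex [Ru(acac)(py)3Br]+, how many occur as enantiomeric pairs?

0

An octahedron has six vertices in three trans pairs; every non-trans pair is cis.
Each acac is bidentate and must span two cis positions.
Systematic placement gives 2 geometric isomers: py mer; py fac.
Each arrangement has an internal mirror plane or centre of symmetry, so none is chiral.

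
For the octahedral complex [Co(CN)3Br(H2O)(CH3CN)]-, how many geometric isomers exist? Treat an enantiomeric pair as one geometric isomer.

4

An octahedron has six vertices in three trans pairs; every non-trans pair is cis.
Systematic placement gives 4 geometric isomers: CN mer (3 arrangements); CN fac (chiral).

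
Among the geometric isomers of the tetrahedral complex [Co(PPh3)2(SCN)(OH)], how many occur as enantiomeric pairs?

0

Only one geometric arrangement is possible.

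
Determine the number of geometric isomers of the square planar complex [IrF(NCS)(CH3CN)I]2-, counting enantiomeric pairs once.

3

A square has two trans pairs of vertices; adjacent vertices are cis.
Systematic placement gives 3 geometric isomers: (CH3CN/I trans, F/NCS trans); (CH3CN/NCS trans, F/I trans); (CH3CN/F trans, I/NCS trans).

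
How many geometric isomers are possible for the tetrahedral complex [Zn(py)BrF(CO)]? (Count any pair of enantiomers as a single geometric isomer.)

Only one geometric arrangement is possible; it has no improper symmetry element, so it exists as a pair of enantiomers (2 stereoisomers).

1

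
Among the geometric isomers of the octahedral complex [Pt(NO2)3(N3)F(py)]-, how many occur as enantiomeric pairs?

An octahedron has six vertices in three trans pairs; every non-trans pair is cis.
The distinct arrangements are (4 in all): NO2 mer (3 arrangements); NO2 fac (chiral).
One of these lacks any improper symmetry element and so occurs as an enantiomeric pair, giving 4 + 1 = 5 stereoisomers in total.

1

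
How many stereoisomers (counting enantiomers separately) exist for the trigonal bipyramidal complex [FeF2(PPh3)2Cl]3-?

A trigonal bipyramid has two axial and three equatorial sites, which are chemically inequivalent.
Placing the ligands in turn and identifying arrangements related by rotation or reflection leaves 5 distinct geometric isomers.
One of these lacks any improper symmetry element and so occurs as an enantiomeric pair, giving 5 + 1 = 6 stereoisomers in total.

6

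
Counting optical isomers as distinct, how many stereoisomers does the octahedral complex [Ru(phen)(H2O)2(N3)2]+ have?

In an octahedral complex each vertex has one trans partner and four cis neighbours.
Each phen is bidentate and must span two cis positions.
There are 3 geometric isomers: H2O trans, N3 cis; H2O cis, N3 cis (chiral); H2O cis, N3 trans.
One of these lacks any improper symmetry element and so occurs as an enantiomeric pair, giving 3 + 1 = 4 stereoisomers in total.

4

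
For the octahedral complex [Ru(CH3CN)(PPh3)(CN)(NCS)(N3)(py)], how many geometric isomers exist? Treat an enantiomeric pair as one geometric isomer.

15

Exhaustive case analysis gives 15 geometric isomers.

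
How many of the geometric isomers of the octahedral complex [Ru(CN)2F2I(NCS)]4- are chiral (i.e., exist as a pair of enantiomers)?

2

In an octahedral complex each vertex has one trans partner and four cis neighbours.
Working through the distinct placements yields 6 geometric isomers: CN trans, F trans; CN trans, F cis; CN cis, F cis (3 arrangements, 2 chiral); CN cis, F trans.
Of these, 2 lack any improper symmetry element and so occur as enantiomeric pairs, giving 6 + 2 = 8 stereoisomers in total.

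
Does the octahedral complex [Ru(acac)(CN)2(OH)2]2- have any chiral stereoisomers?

yes

An octahedron has six vertices in three trans pairs; every non-trans pair is cis.
Each acac is bidentate and must span two cis positions.
There are 3 geometric isomers: CN trans, OH cis; CN cis, OH cis (chiral); CN cis, OH trans.
One of these lacks any improper symmetry element and so occurs as an enantiomeric pair, giving 3 + 1 = 4 stereoisomers in total.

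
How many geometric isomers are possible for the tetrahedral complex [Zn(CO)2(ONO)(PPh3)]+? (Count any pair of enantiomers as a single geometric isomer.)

In a tetrahedral complex all four positions are equivalent and every pair of ligands is adjacent — there is no cis/trans distinction.
Only one geometric arrangement is possible.

1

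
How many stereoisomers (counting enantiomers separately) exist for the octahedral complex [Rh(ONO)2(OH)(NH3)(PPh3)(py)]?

An octahedron has six vertices in three trans pairs; every non-trans pair is cis.
Exhaustive case analysis gives 9 geometric isomers.
Of these, 6 lack any improper symmetry element and so occur as enantiomeric pairs, giving 9 + 6 = 15 stereoisomers in total.

15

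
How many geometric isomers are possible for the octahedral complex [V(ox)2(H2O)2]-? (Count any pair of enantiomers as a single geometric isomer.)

The six octahedral sites form three mutually perpendicular trans pairs.
Each ox is bidentate and must span two cis positions.
The distinct arrangements are (2 in all): H2O trans; H2O cis (chiral).

2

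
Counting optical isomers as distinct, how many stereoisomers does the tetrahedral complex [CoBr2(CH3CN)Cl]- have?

1

Only one geometric arrangement is possible.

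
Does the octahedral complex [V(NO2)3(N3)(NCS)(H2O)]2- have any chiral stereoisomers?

yes

The six octahedral sites form three mutually perpendicular trans pairs.
The distinct arrangements are (4 in all): NO2 mer (3 arrangements); NO2 fac (chiral).
One of these lacks any improper symmetry element and so occurs as an enantiomeric pair, giving 4 + 1 = 5 stereoisomers in total.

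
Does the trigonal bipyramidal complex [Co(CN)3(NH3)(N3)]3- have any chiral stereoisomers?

no

A trigonal bipyramid has two axial and three equatorial sites, which are chemically inequivalent.
Working through the distinct placements yields 4 geometric isomers: NH3 equatorial, N3 equatorial; NH3 equatorial, N3 axial; NH3 axial, N3 equatorial; NH3 axial, N3 axial.
Each arrangement has an internal mirror plane or centre of symmetry, so none is chiral.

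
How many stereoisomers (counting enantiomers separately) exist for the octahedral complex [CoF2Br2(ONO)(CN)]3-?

The six octahedral sites form three mutually perpendicular trans pairs.
Systematic placement gives 6 geometric isomers: F cis, Br trans; F trans, Br trans; F cis, Br cis (3 arrangements, 2 chiral); F trans, Br cis.
Of these, 2 lack any improper symmetry element and so occur as enantiomeric pairs, giving 6 + 2 = 8 stereoisomers in total.

8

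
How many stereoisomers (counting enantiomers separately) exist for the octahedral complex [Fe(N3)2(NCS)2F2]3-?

6

The six octahedral sites form three mutually perpendicular trans pairs.
The distinct arrangements are (5 in all): N3 trans, NCS trans, F trans; N3 cis, NCS cis, F trans; N3 cis, NCS trans, F cis; N3 cis, NCS cis, F cis (chiral); N3 trans, NCS cis, F cis.
One of these lacks any improper symmetry element and so occurs as an enantiomeric pair, giving 5 + 1 = 6 stereoisomers in total.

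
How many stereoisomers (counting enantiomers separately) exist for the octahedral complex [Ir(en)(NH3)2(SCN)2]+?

4

The six octahedral sites form three mutually perpendicular trans pairs.
Each en is bidentate and must span two cis positions.
The distinct arrangements are (3 in all): NH3 trans, SCN cis; NH3 cis, SCN cis (chiral); NH3 cis, SCN trans.
One of these lacks any improper symmetry element and so occurs as an enantiomeric pair, giving 3 + 1 = 4 stereoisomers in total.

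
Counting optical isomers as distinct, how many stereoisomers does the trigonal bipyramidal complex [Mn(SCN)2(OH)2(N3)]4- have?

In a trigonal bipyramid the two axial positions differ from the three equatorial ones.
Placing the ligands in turn and identifying arrangements related by rotation or reflection leaves 5 distinct geometric isomers.
One of these lacks any improper symmetry element and so occurs as an enantiomeric pair, giving 5 + 1 = 6 stereoisomers in total.

6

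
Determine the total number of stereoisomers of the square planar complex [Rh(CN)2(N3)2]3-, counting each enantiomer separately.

2

A square has two trans pairs of vertices; adjacent vertices are cis.
The distinct arrangements are (2 in all): CN cis; CN trans.
Each arrangement has an internal mirror plane or centre of symmetry, so none is chiral.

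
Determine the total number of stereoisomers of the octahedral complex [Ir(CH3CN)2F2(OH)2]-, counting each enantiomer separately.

There are 5 geometric isomers: CH3CN trans, F trans, OH trans; CH3CN trans, F cis, OH cis; CH3CN cis, F cis, OH trans; CH3CN cis, F cis, OH cis (chiral); CH3CN cis, F trans, OH cis.
One of these lacks any improper symmetry element and so occurs as an enantiomeric pair, giving 5 + 1 = 6 stereoisomers in total.

6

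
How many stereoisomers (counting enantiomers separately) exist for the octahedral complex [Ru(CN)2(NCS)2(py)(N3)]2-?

Systematic placement gives 6 geometric isomers: CN trans, NCS cis; CN trans, NCS trans; CN cis, NCS cis (3 arrangements, 2 chiral); CN cis, NCS trans.
Of these, 2 lack any improper symmetry element and so occur as enantiomeric pairs, giving 6 + 2 = 8 stereoisomers in total.

8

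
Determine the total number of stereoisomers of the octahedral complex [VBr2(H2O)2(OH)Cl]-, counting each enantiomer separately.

An octahedron has six vertices in three trans pairs; every non-trans pair is cis.
Working through the distinct placements yields 6 geometric isomers: Br trans, H2O cis; Br trans, H2O trans; Br cis, H2O cis (3 arrangements, 2 chiral); Br cis, H2O trans.
Of these, 2 lack any improper symmetry element and so occur as enantiomeric pairs, giving 6 + 2 = 8 stereoisomers in total.

8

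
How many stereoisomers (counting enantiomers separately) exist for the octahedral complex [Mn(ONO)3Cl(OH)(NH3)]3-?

An octahedron has six vertices in three trans pairs; every non-trans pair is cis.
There are 4 geometric isomers: ONO mer (3 arrangements); ONO fac (chiral).
One of these lacks any improper symmetry element and so occurs as an enantiomeric pair, giving 4 + 1 = 5 stereoisomers in total.

5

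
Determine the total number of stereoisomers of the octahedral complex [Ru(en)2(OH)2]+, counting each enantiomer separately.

3

An octahedron has six vertices in three trans pairs; every non-trans pair is cis.
Each en is bidentate and must span two cis positions.
Systematic placement gives 2 geometric isomers: OH trans; OH cis (chiral).
One of these lacks any improper symmetry element and so occurs as an enantiomeric pair, giving 2 + 1 = 3 stereoisomers in total.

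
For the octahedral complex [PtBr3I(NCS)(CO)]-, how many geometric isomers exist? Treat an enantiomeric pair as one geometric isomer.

4

The distinct arrangements are (4 in all): Br mer (3 arrangements); Br fac (chiral).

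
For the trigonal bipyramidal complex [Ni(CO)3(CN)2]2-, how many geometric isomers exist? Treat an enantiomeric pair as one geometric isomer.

In a trigonal bipyramid the two axial positions differ from the three equatorial ones.
There are 3 geometric isomers: CN both axial; CN one axial, one equatorial; CN both equatorial.

3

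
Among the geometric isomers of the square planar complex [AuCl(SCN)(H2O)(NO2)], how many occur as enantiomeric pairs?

In a square planar complex each vertex has one trans partner and two cis neighbours.
Working through the distinct placements yields 3 geometric isomers: (Cl/NO2 trans, H2O/SCN trans); (Cl/SCN trans, H2O/NO2 trans); (Cl/H2O trans, NO2/SCN trans).
Each arrangement has an internal mirror plane or centre of symmetry, so none is chiral.

0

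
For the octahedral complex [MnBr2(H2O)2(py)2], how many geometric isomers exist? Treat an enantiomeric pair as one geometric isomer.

Working through the distinct placements yields 5 geometric isomers: Br trans, H2O trans, py trans; Br trans, H2O cis, py cis; Br cis, H2O cis, py trans; Br cis, H2O cis, py cis (chiral); Br cis, H2O trans, py cis.

5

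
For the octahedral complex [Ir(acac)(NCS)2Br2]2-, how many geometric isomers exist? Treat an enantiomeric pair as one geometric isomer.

The six octahedral sites form three mutually perpendicular trans pairs.
Each acac is bidentate and must span two cis positions.
The distinct arrangements are (3 in all): NCS cis, Br trans; NCS cis, Br cis (chiral); NCS trans, Br cis.

3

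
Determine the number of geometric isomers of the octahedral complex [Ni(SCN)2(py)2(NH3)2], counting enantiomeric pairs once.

In an octahedral complex each vertex has one trans partner and four cis neighbours.
The distinct arrangements are (5 in all): SCN trans, py trans, NH3 trans; SCN cis, py cis, NH3 trans; SCN cis, py trans, NH3 cis; SCN cis, py cis, NH3 cis (chiral); SCN trans, py cis, NH3 cis.

5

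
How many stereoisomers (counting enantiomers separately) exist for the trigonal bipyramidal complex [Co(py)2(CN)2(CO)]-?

Exhaustive case analysis gives 5 geometric isomers.
One of these lacks any improper symmetry element and so occurs as an enantiomeric pair, giving 5 + 1 = 6 stereoisomers in total.

6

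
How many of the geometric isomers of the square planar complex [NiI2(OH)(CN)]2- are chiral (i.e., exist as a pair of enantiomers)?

In a square planar complex each vertex has one trans partner and two cis neighbours.
Systematic placement gives 2 geometric isomers: I cis; I trans.
Each arrangement has an internal mirror plane or centre of symmetry, so none is chiral.

0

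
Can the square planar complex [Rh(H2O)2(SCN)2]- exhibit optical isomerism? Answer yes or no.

no

There are 2 geometric isomers: H2O cis; H2O trans.
Each arrangement has an internal mirror plane or centre of symmetry, so none is chiral.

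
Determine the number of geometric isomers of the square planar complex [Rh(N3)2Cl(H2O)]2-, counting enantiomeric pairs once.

2

In a square planar complex each vertex has one trans partner and two cis neighbours.
Systematic placement gives 2 geometric isomers: N3 cis; N3 trans.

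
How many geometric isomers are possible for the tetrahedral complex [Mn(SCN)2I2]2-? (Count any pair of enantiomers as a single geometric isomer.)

1

In a tetrahedral complex all four positions are equivalent and every pair of ligands is adjacent — there is no cis/trans distinction.
Only one geometric arrangement is possible.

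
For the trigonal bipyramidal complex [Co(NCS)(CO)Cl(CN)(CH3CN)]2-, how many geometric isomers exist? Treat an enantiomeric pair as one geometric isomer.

10

Systematic enumeration (placing each ligand type in turn and discarding arrangements equivalent by rotation or reflection) gives 10 geometric isomers.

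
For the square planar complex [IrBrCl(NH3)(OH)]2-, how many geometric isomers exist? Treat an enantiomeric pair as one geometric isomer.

A square has two trans pairs of vertices; adjacent vertices are cis.
The distinct arrangements are (3 in all): (Br/NH3 trans, Cl/OH trans); (Br/OH trans, Cl/NH3 trans); (Br/Cl trans, NH3/OH trans).

3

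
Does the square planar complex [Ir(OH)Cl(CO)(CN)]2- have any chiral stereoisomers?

no

Working through the distinct placements yields 3 geometric isomers: (CN/Cl trans, CO/OH trans); (CN/OH trans, CO/Cl trans); (CN/CO trans, Cl/OH trans).
Each arrangement has an internal mirror plane or centre of symmetry, so none is chiral.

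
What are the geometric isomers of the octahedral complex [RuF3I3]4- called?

The distinct arrangements are (2 in all): F mer; F fac.

fac and mer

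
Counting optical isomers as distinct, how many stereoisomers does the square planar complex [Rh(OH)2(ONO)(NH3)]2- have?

Working through the distinct placements yields 2 geometric isomers: OH cis; OH trans.
Each arrangement has an internal mirror plane or centre of symmetry, so none is chiral.

2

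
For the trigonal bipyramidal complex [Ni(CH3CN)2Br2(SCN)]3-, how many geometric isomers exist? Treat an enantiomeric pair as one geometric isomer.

5

Exhaustive case analysis gives 5 geometric isomers.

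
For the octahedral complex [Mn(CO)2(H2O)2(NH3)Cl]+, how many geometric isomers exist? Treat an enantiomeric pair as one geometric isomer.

6

In an octahedral complex each vertex has one trans partner and four cis neighbours.
There are 6 geometric isomers: CO trans, H2O cis; CO trans, H2O trans; CO cis, H2O cis (3 arrangements, 2 chiral); CO cis, H2O trans.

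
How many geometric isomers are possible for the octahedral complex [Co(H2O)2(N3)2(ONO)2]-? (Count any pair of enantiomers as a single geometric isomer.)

In an octahedral complex each vertex has one trans partner and four cis neighbours.
Systematic placement gives 5 geometric isomers: H2O trans, N3 trans, ONO trans; H2O trans, N3 cis, ONO cis; H2O cis, N3 cis, ONO trans; H2O cis, N3 cis, ONO cis (chiral); H2O cis, N3 trans, ONO cis.

5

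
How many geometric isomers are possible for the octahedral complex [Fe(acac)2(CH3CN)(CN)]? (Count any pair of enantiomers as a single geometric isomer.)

2

The six octahedral sites form three mutually perpendicular trans pairs.
Each acac is bidentate and must span two cis positions.
The distinct arrangements are (2 in all): CH3CN and CN mutually trans; CH3CN and CN mutually cis (chiral).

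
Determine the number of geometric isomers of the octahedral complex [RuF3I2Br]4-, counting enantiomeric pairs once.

3

An octahedron has six vertices in three trans pairs; every non-trans pair is cis.
Systematic placement gives 3 geometric isomers: F mer, I trans; F fac, I cis; F mer, I cis.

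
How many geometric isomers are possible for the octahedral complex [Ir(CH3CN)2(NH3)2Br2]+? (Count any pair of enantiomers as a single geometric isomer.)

5

In an octahedral complex each vertex has one trans partner and four cis neighbours.
There are 5 geometric isomers: CH3CN trans, NH3 trans, Br trans; CH3CN cis, NH3 cis, Br trans; CH3CN cis, NH3 trans, Br cis; CH3CN cis, NH3 cis, Br cis (chiral); CH3CN trans, NH3 cis, Br cis.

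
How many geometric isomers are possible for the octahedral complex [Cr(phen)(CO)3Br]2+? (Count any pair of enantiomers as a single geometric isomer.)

2

The six octahedral sites form three mutually perpendicular trans pairs.
Each phen is bidentate and must span two cis positions.
There are 2 geometric isomers: CO fac; CO mer.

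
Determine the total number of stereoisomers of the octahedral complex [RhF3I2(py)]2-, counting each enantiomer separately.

3

Working through the distinct placements yields 3 geometric isomers: F mer, I cis; F mer, I trans; F fac, I cis.
Each arrangement has an internal mirror plane or centre of symmetry, so none is chiral.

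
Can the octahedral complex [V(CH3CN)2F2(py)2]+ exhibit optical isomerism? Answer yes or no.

yes

Working through the distinct placements yields 5 geometric isomers: CH3CN trans, F trans, py trans; CH3CN trans, F cis, py cis; CH3CN cis, F cis, py trans; CH3CN cis, F cis, py cis (chiral); CH3CN cis, F trans, py cis.
One of these lacks any improper symmetry element and so occurs as an enantiomeric pair, giving 5 + 1 = 6 stereoisomers in total.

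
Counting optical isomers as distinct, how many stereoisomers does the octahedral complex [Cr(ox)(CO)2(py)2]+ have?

4

In an octahedral complex each vertex has one trans partner and four cis neighbours.
Each ox is bidentate and must span two cis positions.
Systematic placement gives 3 geometric isomers: CO trans, py cis; CO cis, py trans; CO cis, py cis (chiral).
One of these lacks any improper symmetry element and so occurs as an enantiomeric pair, giving 3 + 1 = 4 stereoisomers in total.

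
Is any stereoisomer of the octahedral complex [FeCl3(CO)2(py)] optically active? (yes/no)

no

Systematic placement gives 3 geometric isomers: Cl mer, CO trans; Cl fac, CO cis; Cl mer, CO cis.
Each arrangement has an internal mirror plane or centre of symmetry, so none is chiral.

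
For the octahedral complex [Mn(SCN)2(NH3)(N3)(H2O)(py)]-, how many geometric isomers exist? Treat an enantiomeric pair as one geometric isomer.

An octahedron has six vertices in three trans pairs; every non-trans pair is cis.
Systematic enumeration (placing each ligand type in turn and discarding arrangements equivalent by rotation or reflection) gives 9 geometric isomers.

9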